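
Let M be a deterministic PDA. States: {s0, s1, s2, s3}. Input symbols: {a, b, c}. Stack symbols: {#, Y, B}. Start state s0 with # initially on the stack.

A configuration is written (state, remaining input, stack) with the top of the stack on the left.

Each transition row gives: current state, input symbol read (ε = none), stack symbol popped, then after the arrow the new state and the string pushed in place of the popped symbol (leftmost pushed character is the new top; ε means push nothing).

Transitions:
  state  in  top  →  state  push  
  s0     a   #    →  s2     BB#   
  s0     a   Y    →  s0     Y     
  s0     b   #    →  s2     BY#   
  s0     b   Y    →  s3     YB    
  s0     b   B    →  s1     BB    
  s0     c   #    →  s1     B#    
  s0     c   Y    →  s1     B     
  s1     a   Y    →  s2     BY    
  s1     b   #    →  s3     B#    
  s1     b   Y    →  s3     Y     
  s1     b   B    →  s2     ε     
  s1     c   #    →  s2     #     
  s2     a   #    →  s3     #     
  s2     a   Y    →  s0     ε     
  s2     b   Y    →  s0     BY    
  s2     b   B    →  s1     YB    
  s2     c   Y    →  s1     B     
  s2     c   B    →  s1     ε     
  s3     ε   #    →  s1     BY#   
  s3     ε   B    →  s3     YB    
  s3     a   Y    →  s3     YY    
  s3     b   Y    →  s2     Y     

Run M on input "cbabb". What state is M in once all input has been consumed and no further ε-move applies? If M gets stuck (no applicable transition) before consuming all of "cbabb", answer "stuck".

s0

(s0, cbabb, #)
  read c, top #: go to s1, push B# → (s1, babb, B#)
  read b, top B: go to s2, push ε → (s2, abb, #)
  read a, top #: go to s3, push # → (s3, bb, #)
  ε-move, top #: go to s1, push BY# → (s1, bb, BY#)
  read b, top B: go to s2, push ε → (s2, b, Y#)
  read b, top Y: go to s0, push BY → (s0, ε, BY#)
All input consumed; M is in state s0.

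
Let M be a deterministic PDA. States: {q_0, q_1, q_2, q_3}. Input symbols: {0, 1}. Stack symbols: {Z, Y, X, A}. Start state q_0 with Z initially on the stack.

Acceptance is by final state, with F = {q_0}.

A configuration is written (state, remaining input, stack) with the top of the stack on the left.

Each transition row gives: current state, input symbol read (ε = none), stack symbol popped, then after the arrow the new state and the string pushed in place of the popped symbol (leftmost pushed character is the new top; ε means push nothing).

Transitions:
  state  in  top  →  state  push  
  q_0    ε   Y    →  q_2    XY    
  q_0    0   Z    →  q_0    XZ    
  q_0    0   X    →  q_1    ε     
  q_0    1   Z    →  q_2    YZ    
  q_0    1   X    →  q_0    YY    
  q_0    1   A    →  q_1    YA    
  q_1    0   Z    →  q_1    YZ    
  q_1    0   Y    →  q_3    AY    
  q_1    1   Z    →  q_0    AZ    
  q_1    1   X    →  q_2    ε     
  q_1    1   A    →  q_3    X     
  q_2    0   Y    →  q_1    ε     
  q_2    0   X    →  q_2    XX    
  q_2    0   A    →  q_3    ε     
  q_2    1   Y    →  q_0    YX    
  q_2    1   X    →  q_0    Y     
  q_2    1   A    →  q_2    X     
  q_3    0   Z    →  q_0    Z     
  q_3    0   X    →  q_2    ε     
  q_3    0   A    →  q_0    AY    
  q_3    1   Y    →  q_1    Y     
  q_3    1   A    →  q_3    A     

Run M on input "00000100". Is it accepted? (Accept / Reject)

Accept

(q_0, 00000100, Z) ⊢ (q_0, 0000100, XZ) ⊢ (q_1, 000100, Z) ⊢ (q_1, 00100, YZ) ⊢ (q_3, 0100, AYZ) ⊢ (q_0, 100, AYYZ) ⊢ (q_1, 00, YAYYZ) ⊢ (q_3, 0, AYAYYZ) ⊢ (q_0, ε, AYYAYYZ)
All input consumed; state q_0 ∈ F.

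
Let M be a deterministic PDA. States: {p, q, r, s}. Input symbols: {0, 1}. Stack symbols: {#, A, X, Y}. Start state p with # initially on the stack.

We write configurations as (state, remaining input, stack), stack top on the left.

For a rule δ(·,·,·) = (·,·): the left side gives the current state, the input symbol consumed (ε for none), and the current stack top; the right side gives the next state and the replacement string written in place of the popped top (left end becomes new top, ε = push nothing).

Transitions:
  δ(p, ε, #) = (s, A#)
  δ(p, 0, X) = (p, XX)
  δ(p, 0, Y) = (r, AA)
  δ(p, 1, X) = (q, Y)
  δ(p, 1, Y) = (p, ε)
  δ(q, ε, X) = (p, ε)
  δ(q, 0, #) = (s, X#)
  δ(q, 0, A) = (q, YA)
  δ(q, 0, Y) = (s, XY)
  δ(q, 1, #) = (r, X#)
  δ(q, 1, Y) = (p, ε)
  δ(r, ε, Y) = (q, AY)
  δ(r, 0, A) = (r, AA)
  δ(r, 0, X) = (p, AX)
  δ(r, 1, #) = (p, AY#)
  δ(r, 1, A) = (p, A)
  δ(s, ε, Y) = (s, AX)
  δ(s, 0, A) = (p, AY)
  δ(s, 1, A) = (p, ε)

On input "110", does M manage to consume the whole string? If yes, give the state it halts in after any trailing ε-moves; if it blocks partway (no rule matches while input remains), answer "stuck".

p

(p, 110, #)
  ε-move, top #: go to s, push A# → (s, 110, A#)
  read 1, top A: go to p, push ε → (p, 10, #)
  ε-move, top #: go to s, push A# → (s, 10, A#)
  read 1, top A: go to p, push ε → (p, 0, #)
  ε-move, top #: go to s, push A# → (s, 0, A#)
  read 0, top A: go to p, push AY → (p, ε, AY#)
All input consumed; M is in state p.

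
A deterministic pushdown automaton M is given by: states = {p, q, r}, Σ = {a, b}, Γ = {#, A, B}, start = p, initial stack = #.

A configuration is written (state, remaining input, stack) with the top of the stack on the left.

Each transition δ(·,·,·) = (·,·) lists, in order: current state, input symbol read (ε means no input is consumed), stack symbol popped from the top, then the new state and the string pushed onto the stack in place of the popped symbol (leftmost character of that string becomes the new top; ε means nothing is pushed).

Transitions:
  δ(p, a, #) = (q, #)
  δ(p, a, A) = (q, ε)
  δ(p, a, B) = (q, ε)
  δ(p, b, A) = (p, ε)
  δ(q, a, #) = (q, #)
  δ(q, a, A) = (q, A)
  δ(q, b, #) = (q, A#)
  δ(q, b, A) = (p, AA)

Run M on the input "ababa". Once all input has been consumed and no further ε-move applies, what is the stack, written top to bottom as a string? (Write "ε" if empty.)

(p, ababa, #)
  read a, top #: go to q, push # → (q, baba, #)
  read b, top #: go to q, push A# → (q, aba, A#)
  read a, top A: go to q, push A → (q, ba, A#)
  read b, top A: go to p, push AA → (p, a, AA#)
  read a, top A: go to q, push ε → (q, ε, A#)
All input consumed in state q with stack A#.

A#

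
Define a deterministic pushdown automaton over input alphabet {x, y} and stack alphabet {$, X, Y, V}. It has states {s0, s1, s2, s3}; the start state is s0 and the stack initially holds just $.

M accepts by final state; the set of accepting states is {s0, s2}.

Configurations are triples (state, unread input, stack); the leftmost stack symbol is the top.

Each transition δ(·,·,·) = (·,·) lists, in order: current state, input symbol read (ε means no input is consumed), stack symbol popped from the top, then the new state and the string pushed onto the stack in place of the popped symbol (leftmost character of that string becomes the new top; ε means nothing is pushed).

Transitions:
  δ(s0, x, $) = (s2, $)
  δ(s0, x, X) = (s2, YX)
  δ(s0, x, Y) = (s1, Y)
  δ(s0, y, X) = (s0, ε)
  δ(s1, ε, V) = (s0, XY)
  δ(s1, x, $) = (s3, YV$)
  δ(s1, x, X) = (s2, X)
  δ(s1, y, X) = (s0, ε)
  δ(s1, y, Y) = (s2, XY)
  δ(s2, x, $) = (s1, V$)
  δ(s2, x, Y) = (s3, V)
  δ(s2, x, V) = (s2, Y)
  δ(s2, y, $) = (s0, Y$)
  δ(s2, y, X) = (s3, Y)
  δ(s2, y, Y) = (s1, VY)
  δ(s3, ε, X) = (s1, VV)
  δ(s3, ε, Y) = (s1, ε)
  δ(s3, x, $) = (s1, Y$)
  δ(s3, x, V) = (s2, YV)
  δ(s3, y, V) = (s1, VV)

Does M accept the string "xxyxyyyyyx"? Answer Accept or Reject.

Reject

(s0, xxyxyyyyyx, $)
  read x, top $: go to s2, push $ → (s2, xyxyyyyyx, $)
  read x, top $: go to s1, push V$ → (s1, yxyyyyyx, V$)
  ε-move, top V: go to s0, push XY → (s0, yxyyyyyx, XY$)
  read y, top X: go to s0, push ε → (s0, xyyyyyx, Y$)
  read x, top Y: go to s1, push Y → (s1, yyyyyx, Y$)
  read y, top Y: go to s2, push XY → (s2, yyyyx, XY$)
  read y, top X: go to s3, push Y → (s3, yyyx, YY$)
  ε-move, top Y: go to s1, push ε → (s1, yyyx, Y$)
  read y, top Y: go to s2, push XY → (s2, yyx, XY$)
  read y, top X: go to s3, push Y → (s3, yx, YY$)
  ε-move, top Y: go to s1, push ε → (s1, yx, Y$)
  read y, top Y: go to s2, push XY → (s2, x, XY$)
No transition applies at (s2, x, XY$); input not fully consumed.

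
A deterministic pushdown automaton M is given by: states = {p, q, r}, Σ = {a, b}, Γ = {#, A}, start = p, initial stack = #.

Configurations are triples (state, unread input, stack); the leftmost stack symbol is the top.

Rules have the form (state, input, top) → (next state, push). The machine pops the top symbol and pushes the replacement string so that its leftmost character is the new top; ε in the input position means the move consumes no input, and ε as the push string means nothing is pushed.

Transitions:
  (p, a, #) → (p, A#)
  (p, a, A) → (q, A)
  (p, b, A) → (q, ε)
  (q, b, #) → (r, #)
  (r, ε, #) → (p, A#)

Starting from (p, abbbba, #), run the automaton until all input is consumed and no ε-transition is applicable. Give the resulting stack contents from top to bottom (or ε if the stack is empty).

(p, abbbba, #) ⊢ (p, bbbba, A#) ⊢ (q, bbba, #) ⊢ (r, bba, #) ⊢ (p, bba, A#) ⊢ (q, ba, #) ⊢ (r, a, #) ⊢ (p, a, A#) ⊢ (q, ε, A#)
All input consumed in state q with stack A#.

A#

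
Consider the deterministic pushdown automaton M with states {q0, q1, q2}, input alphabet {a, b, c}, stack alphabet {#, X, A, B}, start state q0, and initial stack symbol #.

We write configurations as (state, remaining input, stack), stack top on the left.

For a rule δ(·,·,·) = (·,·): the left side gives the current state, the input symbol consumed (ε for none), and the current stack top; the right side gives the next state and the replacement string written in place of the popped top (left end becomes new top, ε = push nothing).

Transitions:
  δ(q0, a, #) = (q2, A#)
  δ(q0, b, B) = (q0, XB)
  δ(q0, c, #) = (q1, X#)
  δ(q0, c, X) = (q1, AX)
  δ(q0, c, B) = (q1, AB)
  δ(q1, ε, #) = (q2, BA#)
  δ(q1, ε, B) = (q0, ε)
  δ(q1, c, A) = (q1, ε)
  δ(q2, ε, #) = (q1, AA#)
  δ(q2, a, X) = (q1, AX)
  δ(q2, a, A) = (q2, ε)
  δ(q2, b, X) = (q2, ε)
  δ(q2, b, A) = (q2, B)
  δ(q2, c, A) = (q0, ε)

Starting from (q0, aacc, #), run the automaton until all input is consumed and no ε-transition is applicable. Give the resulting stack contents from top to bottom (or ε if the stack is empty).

BA#

(q0, aacc, #) ⊢ (q2, acc, A#) ⊢ (q2, cc, #) ⊢ (q1, cc, AA#) ⊢ (q1, c, A#) ⊢ (q1, ε, #) ⊢ (q2, ε, BA#)
All input consumed in state q2 with stack BA#.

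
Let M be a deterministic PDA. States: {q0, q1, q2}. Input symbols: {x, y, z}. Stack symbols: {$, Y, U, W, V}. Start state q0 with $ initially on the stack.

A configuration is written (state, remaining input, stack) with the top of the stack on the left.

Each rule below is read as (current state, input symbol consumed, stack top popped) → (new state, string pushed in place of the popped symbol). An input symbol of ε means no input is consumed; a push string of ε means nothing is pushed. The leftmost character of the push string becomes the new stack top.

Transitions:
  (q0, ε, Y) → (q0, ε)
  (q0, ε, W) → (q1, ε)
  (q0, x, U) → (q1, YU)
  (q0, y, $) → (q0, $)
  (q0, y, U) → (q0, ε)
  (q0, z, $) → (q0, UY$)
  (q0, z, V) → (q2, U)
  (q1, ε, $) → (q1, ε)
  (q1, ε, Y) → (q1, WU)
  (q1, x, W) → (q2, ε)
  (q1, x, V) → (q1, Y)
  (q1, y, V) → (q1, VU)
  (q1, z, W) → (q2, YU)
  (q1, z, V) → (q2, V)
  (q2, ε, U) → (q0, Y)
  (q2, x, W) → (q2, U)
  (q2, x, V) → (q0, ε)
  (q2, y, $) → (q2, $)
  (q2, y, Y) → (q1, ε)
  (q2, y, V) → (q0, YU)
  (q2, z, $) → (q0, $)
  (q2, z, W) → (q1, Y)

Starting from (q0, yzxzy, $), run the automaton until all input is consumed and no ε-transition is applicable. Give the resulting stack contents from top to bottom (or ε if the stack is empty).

UUUY$

(q0, yzxzy, $) ⊢ (q0, zxzy, $) ⊢ (q0, xzy, UY$) ⊢ (q1, zy, YUY$) ⊢ (q1, zy, WUUY$) ⊢ (q2, y, YUUUY$) ⊢ (q1, ε, UUUY$)
All input consumed in state q1 with stack UUUY$.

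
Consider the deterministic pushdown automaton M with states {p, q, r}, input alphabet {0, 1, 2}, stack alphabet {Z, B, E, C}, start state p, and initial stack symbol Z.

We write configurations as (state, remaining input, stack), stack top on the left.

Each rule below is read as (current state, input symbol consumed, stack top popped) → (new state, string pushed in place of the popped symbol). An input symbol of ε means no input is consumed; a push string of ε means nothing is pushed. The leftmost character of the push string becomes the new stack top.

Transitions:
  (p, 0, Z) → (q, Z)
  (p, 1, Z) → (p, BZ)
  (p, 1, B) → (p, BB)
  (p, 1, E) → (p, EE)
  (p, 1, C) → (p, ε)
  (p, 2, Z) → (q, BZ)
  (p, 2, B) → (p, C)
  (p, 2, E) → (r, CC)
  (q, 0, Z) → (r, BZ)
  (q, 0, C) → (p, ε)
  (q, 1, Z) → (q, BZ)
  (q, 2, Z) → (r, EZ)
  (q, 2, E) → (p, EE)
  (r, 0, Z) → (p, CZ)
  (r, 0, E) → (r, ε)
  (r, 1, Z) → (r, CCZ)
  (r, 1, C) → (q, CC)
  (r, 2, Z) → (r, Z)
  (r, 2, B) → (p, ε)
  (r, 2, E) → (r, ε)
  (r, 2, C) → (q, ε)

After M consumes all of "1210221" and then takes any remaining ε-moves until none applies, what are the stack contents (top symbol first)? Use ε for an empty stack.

CCZ

(p, 1210221, Z) ⊢ (p, 210221, BZ) ⊢ (p, 10221, CZ) ⊢ (p, 0221, Z) ⊢ (q, 221, Z) ⊢ (r, 21, EZ) ⊢ (r, 1, Z) ⊢ (r, ε, CCZ)
All input consumed in state r with stack CCZ.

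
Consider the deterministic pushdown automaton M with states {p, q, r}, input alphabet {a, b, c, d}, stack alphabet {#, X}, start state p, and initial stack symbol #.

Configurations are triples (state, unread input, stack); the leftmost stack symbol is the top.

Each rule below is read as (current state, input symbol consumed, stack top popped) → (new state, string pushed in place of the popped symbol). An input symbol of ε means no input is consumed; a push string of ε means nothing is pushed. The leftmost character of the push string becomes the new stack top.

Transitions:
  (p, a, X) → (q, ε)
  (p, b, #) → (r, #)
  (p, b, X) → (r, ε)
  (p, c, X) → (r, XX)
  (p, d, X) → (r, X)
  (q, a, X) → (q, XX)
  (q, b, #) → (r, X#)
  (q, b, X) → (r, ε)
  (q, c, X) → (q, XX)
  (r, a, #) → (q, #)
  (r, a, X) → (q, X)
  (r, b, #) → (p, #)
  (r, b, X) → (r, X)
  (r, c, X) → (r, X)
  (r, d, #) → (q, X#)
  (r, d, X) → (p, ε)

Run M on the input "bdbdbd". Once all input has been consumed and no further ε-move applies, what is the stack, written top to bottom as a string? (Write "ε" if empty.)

(p, bdbdbd, #)
  read b, top #: go to r, push # → (r, dbdbd, #)
  read d, top #: go to q, push X# → (q, bdbd, X#)
  read b, top X: go to r, push ε → (r, dbd, #)
  read d, top #: go to q, push X# → (q, bd, X#)
  read b, top X: go to r, push ε → (r, d, #)
  read d, top #: go to q, push X# → (q, ε, X#)
All input consumed in state q with stack X#.

X#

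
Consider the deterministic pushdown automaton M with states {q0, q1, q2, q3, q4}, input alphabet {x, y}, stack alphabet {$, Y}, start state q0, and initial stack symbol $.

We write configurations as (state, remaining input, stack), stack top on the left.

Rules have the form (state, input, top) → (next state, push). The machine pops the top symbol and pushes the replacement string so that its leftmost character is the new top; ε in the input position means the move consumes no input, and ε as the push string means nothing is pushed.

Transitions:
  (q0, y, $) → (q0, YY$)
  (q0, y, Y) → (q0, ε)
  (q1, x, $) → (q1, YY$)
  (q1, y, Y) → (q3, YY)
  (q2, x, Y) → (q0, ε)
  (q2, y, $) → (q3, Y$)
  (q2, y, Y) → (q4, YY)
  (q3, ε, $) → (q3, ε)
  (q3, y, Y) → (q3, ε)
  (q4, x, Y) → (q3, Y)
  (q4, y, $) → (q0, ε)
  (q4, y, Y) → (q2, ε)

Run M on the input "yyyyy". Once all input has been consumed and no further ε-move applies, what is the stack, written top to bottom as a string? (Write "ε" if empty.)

(q0, yyyyy, $) ⊢ (q0, yyyy, YY$) ⊢ (q0, yyy, Y$) ⊢ (q0, yy, $) ⊢ (q0, y, YY$) ⊢ (q0, ε, Y$)
All input consumed in state q0 with stack Y$.

Y$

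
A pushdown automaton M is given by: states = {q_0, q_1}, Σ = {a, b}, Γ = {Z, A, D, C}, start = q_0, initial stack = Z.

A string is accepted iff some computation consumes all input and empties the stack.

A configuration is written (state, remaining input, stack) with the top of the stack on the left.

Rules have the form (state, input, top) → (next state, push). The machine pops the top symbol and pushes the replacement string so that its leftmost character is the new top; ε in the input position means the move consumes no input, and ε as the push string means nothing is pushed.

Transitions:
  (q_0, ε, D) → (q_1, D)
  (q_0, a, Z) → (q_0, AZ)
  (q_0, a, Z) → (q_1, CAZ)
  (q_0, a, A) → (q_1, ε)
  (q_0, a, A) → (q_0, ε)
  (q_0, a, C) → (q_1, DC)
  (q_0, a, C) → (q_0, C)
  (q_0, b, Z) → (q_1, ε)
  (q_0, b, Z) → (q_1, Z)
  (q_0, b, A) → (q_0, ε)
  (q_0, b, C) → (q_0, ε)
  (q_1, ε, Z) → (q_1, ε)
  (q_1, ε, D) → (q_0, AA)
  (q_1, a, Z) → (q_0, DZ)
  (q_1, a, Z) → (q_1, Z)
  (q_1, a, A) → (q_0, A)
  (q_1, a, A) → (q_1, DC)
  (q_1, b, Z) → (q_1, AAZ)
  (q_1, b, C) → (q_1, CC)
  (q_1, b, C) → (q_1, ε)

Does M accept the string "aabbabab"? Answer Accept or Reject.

Accept

One accepting computation: (q_0, aabbabab, Z) ⊢ (q_0, abbabab, AZ) ⊢ (q_0, bbabab, Z) ⊢ (q_1, babab, Z) ⊢ (q_1, abab, AAZ) ⊢ (q_0, bab, AAZ) ⊢ (q_0, ab, AZ) ⊢ (q_0, b, Z) ⊢ (q_1, ε, ε)
All input consumed and the stack is empty.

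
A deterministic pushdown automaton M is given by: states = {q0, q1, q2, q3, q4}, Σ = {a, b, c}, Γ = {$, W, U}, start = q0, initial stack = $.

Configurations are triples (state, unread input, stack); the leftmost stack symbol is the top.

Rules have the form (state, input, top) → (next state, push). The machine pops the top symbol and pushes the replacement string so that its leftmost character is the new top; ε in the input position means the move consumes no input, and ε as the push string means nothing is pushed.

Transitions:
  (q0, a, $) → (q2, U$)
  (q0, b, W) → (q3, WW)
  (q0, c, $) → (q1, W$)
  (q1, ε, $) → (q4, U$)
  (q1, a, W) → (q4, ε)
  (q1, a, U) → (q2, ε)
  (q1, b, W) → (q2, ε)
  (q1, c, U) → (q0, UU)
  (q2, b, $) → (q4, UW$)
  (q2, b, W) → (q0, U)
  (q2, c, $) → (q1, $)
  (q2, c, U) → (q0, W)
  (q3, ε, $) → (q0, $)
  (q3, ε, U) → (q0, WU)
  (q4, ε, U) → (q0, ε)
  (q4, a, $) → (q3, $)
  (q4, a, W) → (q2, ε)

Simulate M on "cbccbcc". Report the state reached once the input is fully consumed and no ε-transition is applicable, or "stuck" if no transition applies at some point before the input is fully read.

q1

(q0, cbccbcc, $)
  read c, top $: go to q1, push W$ → (q1, bccbcc, W$)
  read b, top W: go to q2, push ε → (q2, ccbcc, $)
  read c, top $: go to q1, push $ → (q1, cbcc, $)
  ε-move, top $: go to q4, push U$ → (q4, cbcc, U$)
  ε-move, top U: go to q0, push ε → (q0, cbcc, $)
  read c, top $: go to q1, push W$ → (q1, bcc, W$)
  read b, top W: go to q2, push ε → (q2, cc, $)
  read c, top $: go to q1, push $ → (q1, c, $)
  ε-move, top $: go to q4, push U$ → (q4, c, U$)
  ε-move, top U: go to q0, push ε → (q0, c, $)
  read c, top $: go to q1, push W$ → (q1, ε, W$)
All input consumed; M is in state q1.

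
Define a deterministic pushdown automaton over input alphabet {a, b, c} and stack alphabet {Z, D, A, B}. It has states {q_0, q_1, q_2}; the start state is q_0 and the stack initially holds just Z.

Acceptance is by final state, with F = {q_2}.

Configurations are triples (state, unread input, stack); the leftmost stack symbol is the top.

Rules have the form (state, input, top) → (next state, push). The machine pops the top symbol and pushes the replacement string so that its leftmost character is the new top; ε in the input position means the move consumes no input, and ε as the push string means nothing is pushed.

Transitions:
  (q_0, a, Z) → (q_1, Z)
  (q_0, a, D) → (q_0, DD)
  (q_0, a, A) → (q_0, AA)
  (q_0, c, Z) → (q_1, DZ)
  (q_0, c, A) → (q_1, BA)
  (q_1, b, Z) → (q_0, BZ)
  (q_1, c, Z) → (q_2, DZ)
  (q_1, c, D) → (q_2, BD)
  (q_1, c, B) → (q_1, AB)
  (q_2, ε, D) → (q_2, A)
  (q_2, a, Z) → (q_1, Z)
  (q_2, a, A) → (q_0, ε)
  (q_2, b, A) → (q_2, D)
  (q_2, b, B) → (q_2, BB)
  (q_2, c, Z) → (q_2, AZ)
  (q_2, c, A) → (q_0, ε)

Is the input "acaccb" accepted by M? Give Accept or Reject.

Accept

(q_0, acaccb, Z)
  read a, top Z: go to q_1, push Z → (q_1, caccb, Z)
  read c, top Z: go to q_2, push DZ → (q_2, accb, DZ)
  ε-move, top D: go to q_2, push A → (q_2, accb, AZ)
  read a, top A: go to q_0, push ε → (q_0, ccb, Z)
  read c, top Z: go to q_1, push DZ → (q_1, cb, DZ)
  read c, top D: go to q_2, push BD → (q_2, b, BDZ)
  read b, top B: go to q_2, push BB → (q_2, ε, BBDZ)
All input consumed; state q_2 ∈ F.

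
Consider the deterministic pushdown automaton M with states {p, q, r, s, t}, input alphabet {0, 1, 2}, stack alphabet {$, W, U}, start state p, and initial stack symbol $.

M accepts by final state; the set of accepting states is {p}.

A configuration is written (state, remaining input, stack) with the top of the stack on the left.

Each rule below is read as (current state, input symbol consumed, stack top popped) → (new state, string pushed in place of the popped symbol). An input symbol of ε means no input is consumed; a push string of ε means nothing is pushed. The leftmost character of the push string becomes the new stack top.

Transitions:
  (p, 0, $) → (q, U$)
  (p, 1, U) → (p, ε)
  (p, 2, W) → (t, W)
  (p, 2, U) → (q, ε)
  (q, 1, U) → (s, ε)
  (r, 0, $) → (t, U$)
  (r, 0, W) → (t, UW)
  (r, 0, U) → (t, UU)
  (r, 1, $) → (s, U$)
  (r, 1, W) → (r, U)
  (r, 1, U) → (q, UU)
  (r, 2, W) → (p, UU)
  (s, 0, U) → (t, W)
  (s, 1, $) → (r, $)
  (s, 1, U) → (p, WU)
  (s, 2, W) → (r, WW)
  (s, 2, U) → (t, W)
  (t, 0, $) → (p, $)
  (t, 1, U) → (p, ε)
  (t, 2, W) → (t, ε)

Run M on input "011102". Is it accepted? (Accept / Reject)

(p, 011102, $)
  read 0, top $: go to q, push U$ → (q, 11102, U$)
  read 1, top U: go to s, push ε → (s, 1102, $)
  read 1, top $: go to r, push $ → (r, 102, $)
  read 1, top $: go to s, push U$ → (s, 02, U$)
  read 0, top U: go to t, push W → (t, 2, W$)
  read 2, top W: go to t, push ε → (t, ε, $)
All input consumed; state t ∉ F and no further ε-move applies.

Reject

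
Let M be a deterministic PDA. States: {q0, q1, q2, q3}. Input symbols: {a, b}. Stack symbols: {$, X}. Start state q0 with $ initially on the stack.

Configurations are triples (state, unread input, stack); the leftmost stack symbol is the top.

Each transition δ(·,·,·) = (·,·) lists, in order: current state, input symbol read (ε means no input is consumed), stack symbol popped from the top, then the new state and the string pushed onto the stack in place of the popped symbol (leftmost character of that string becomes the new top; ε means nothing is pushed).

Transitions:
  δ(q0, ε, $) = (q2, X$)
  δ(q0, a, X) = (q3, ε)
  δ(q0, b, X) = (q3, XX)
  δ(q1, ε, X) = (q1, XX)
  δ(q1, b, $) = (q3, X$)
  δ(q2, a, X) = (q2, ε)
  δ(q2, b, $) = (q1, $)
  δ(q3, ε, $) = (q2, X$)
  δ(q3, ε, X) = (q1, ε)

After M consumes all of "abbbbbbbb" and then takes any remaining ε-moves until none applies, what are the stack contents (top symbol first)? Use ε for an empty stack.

$

(q0, abbbbbbbb, $)
  ε-move, top $: go to q2, push X$ → (q2, abbbbbbbb, X$)
  read a, top X: go to q2, push ε → (q2, bbbbbbbb, $)
  read b, top $: go to q1, push $ → (q1, bbbbbbb, $)
  read b, top $: go to q3, push X$ → (q3, bbbbbb, X$)
  ε-move, top X: go to q1, push ε → (q1, bbbbbb, $)
  read b, top $: go to q3, push X$ → (q3, bbbbb, X$)
  ε-move, top X: go to q1, push ε → (q1, bbbbb, $)
  read b, top $: go to q3, push X$ → (q3, bbbb, X$)
  ε-move, top X: go to q1, push ε → (q1, bbbb, $)
  read b, top $: go to q3, push X$ → (q3, bbb, X$)
  ε-move, top X: go to q1, push ε → (q1, bbb, $)
  read b, top $: go to q3, push X$ → (q3, bb, X$)
  ε-move, top X: go to q1, push ε → (q1, bb, $)
  read b, top $: go to q3, push X$ → (q3, b, X$)
  ε-move, top X: go to q1, push ε → (q1, b, $)
  read b, top $: go to q3, push X$ → (q3, ε, X$)
  ε-move, top X: go to q1, push ε → (q1, ε, $)
All input consumed in state q1 with stack $.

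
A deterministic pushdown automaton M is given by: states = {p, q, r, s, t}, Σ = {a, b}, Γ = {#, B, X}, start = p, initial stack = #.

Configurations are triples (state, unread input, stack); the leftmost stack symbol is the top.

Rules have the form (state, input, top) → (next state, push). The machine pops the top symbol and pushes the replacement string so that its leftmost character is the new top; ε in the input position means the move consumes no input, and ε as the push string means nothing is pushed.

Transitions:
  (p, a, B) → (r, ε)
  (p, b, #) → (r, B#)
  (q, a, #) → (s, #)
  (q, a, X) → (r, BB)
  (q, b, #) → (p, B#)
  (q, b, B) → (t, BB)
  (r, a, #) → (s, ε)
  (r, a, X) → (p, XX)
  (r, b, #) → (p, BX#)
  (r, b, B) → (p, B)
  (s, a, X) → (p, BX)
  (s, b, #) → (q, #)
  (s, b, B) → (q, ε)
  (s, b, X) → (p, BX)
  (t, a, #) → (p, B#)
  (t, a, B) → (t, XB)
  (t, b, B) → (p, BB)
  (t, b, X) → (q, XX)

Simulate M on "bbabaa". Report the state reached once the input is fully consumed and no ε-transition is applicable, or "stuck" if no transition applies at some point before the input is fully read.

p

(p, bbabaa, #)
  read b, top #: go to r, push B# → (r, babaa, B#)
  read b, top B: go to p, push B → (p, abaa, B#)
  read a, top B: go to r, push ε → (r, baa, #)
  read b, top #: go to p, push BX# → (p, aa, BX#)
  read a, top B: go to r, push ε → (r, a, X#)
  read a, top X: go to p, push XX → (p, ε, XX#)
All input consumed; M is in state p.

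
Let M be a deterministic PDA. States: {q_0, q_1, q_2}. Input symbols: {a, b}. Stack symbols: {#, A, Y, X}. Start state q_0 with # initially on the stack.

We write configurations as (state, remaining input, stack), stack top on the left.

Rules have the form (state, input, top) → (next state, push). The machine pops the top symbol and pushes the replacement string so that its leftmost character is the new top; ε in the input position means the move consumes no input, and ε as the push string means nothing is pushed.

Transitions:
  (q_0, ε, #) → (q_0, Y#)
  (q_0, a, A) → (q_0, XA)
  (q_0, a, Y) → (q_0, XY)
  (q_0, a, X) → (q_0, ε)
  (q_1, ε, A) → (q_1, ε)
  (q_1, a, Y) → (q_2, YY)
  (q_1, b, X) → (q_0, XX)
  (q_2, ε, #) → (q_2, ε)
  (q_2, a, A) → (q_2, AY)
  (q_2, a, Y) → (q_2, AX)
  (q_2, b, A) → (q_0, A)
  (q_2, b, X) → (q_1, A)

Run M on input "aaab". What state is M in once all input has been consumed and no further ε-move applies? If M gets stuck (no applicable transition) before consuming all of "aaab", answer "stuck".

stuck

(q_0, aaab, #)
  ε-move, top #: go to q_0, push Y# → (q_0, aaab, Y#)
  read a, top Y: go to q_0, push XY → (q_0, aab, XY#)
  read a, top X: go to q_0, push ε → (q_0, ab, Y#)
  read a, top Y: go to q_0, push XY → (q_0, b, XY#)
No transition for (q_0, b, top X); M blocks with input b remaining.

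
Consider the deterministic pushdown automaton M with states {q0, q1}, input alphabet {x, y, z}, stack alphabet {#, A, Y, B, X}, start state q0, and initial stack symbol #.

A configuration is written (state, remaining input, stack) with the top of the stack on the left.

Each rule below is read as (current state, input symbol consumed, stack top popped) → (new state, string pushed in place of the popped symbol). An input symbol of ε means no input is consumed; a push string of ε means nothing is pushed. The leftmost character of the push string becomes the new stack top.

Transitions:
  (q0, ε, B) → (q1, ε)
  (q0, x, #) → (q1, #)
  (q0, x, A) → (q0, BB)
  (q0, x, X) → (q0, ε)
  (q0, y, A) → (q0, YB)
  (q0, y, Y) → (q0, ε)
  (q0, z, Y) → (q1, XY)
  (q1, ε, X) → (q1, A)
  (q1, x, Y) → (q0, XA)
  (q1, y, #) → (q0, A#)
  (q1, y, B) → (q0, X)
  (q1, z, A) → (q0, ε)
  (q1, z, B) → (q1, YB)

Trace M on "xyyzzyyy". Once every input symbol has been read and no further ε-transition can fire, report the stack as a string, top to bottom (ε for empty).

YB#

(q0, xyyzzyyy, #) ⊢ (q1, yyzzyyy, #) ⊢ (q0, yzzyyy, A#) ⊢ (q0, zzyyy, YB#) ⊢ (q1, zyyy, XYB#) ⊢ (q1, zyyy, AYB#) ⊢ (q0, yyy, YB#) ⊢ (q0, yy, B#) ⊢ (q1, yy, #) ⊢ (q0, y, A#) ⊢ (q0, ε, YB#)
All input consumed in state q0 with stack YB#.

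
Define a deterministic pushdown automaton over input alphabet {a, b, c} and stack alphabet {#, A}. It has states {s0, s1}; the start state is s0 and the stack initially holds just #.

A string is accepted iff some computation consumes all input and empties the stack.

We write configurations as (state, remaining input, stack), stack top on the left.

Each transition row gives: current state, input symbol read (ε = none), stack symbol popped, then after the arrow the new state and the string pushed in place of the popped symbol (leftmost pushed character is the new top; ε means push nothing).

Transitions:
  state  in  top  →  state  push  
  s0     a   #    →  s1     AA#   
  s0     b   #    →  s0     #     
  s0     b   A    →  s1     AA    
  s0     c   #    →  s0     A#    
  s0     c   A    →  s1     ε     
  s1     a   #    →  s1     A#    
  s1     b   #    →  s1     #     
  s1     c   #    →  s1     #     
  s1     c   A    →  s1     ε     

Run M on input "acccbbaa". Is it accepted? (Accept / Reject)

(s0, acccbbaa, #)
  read a, top #: go to s1, push AA# → (s1, cccbbaa, AA#)
  read c, top A: go to s1, push ε → (s1, ccbbaa, A#)
  read c, top A: go to s1, push ε → (s1, cbbaa, #)
  read c, top #: go to s1, push # → (s1, bbaa, #)
  read b, top #: go to s1, push # → (s1, baa, #)
  read b, top #: go to s1, push # → (s1, aa, #)
  read a, top #: go to s1, push A# → (s1, a, A#)
No transition applies at (s1, a, A#); input not fully consumed.

Reject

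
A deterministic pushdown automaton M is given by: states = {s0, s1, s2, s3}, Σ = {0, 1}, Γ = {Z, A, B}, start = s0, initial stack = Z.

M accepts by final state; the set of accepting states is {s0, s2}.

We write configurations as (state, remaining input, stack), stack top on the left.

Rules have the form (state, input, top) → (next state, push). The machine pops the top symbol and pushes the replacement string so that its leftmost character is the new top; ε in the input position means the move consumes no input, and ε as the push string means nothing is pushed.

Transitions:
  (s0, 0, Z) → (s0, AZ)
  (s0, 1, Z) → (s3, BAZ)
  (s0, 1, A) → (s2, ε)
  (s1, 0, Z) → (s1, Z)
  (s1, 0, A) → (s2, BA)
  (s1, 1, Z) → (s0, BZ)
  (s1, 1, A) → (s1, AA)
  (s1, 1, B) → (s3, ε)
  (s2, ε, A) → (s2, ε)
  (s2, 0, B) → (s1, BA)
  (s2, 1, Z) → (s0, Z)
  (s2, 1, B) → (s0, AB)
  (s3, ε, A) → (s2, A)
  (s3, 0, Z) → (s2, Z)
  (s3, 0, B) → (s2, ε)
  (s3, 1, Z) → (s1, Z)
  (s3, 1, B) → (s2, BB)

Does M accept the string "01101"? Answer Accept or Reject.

Accept

(s0, 01101, Z)
  read 0, top Z: go to s0, push AZ → (s0, 1101, AZ)
  read 1, top A: go to s2, push ε → (s2, 101, Z)
  read 1, top Z: go to s0, push Z → (s0, 01, Z)
  read 0, top Z: go to s0, push AZ → (s0, 1, AZ)
  read 1, top A: go to s2, push ε → (s2, ε, Z)
All input consumed; state s2 ∈ F.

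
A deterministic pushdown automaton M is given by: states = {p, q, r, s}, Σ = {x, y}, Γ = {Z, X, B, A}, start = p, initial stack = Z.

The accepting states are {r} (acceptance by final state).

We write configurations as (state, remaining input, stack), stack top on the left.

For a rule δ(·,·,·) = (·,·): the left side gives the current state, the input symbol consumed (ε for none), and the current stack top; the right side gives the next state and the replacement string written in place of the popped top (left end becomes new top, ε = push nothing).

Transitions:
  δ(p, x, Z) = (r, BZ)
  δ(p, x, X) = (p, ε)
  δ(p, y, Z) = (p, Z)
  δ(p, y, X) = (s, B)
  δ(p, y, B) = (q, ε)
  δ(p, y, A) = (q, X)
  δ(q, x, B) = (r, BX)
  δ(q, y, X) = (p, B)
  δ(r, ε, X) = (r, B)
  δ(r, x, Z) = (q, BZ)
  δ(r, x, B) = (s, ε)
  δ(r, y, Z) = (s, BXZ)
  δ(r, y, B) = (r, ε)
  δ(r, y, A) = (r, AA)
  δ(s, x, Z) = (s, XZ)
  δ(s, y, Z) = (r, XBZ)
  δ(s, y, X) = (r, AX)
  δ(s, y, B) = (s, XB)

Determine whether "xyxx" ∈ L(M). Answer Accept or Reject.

Accept

(p, xyxx, Z) ⊢ (r, yxx, BZ) ⊢ (r, xx, Z) ⊢ (q, x, BZ) ⊢ (r, ε, BXZ)
All input consumed; state r ∈ F.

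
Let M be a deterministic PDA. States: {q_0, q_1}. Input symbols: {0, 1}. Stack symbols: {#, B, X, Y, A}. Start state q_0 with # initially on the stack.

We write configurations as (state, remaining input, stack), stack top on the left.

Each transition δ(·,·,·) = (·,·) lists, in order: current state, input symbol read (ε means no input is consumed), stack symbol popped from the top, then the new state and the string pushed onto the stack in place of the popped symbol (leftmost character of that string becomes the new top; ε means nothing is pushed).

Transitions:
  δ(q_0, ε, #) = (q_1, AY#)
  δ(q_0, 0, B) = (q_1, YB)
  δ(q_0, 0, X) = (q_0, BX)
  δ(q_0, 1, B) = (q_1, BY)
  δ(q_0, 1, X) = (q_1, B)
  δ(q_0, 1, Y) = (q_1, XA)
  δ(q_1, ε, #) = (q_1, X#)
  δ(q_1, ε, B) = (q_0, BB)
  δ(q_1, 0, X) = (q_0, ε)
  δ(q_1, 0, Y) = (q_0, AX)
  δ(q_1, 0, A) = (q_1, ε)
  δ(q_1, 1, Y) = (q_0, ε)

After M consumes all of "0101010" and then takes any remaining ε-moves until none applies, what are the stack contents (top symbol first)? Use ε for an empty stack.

Y#

(q_0, 0101010, #)
  ε-move, top #: go to q_1, push AY# → (q_1, 0101010, AY#)
  read 0, top A: go to q_1, push ε → (q_1, 101010, Y#)
  read 1, top Y: go to q_0, push ε → (q_0, 01010, #)
  ε-move, top #: go to q_1, push AY# → (q_1, 01010, AY#)
  read 0, top A: go to q_1, push ε → (q_1, 1010, Y#)
  read 1, top Y: go to q_0, push ε → (q_0, 010, #)
  ε-move, top #: go to q_1, push AY# → (q_1, 010, AY#)
  read 0, top A: go to q_1, push ε → (q_1, 10, Y#)
  read 1, top Y: go to q_0, push ε → (q_0, 0, #)
  ε-move, top #: go to q_1, push AY# → (q_1, 0, AY#)
  read 0, top A: go to q_1, push ε → (q_1, ε, Y#)
All input consumed in state q_1 with stack Y#.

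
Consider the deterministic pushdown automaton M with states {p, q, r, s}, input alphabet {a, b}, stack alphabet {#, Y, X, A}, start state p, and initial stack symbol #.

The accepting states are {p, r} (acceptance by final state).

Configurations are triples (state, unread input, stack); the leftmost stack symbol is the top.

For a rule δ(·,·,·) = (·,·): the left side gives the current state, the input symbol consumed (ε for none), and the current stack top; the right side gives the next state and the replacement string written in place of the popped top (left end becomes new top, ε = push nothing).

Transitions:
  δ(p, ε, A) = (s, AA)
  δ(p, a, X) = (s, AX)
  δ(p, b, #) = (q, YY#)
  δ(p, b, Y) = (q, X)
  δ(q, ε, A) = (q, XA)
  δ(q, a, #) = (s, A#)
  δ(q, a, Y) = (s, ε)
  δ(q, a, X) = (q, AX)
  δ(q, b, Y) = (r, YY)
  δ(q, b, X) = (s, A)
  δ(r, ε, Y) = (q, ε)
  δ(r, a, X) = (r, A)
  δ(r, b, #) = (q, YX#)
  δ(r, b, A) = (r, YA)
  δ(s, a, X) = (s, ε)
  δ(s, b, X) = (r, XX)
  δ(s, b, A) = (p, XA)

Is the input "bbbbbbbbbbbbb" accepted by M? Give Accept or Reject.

Accept

(p, bbbbbbbbbbbbb, #)
  read b, top #: go to q, push YY# → (q, bbbbbbbbbbbb, YY#)
  read b, top Y: go to r, push YY → (r, bbbbbbbbbbb, YYY#)
  ε-move, top Y: go to q, push ε → (q, bbbbbbbbbbb, YY#)
  read b, top Y: go to r, push YY → (r, bbbbbbbbbb, YYY#)
  ε-move, top Y: go to q, push ε → (q, bbbbbbbbbb, YY#)
  read b, top Y: go to r, push YY → (r, bbbbbbbbb, YYY#)
  ε-move, top Y: go to q, push ε → (q, bbbbbbbbb, YY#)
  read b, top Y: go to r, push YY → (r, bbbbbbbb, YYY#)
  ε-move, top Y: go to q, push ε → (q, bbbbbbbb, YY#)
  read b, top Y: go to r, push YY → (r, bbbbbbb, YYY#)
  ε-move, top Y: go to q, push ε → (q, bbbbbbb, YY#)
  read b, top Y: go to r, push YY → (r, bbbbbb, YYY#)
  ε-move, top Y: go to q, push ε → (q, bbbbbb, YY#)
  read b, top Y: go to r, push YY → (r, bbbbb, YYY#)
  ε-move, top Y: go to q, push ε → (q, bbbbb, YY#)
  read b, top Y: go to r, push YY → (r, bbbb, YYY#)
  ε-move, top Y: go to q, push ε → (q, bbbb, YY#)
  read b, top Y: go to r, push YY → (r, bbb, YYY#)
  ε-move, top Y: go to q, push ε → (q, bbb, YY#)
  read b, top Y: go to r, push YY → (r, bb, YYY#)
  ε-move, top Y: go to q, push ε → (q, bb, YY#)
  read b, top Y: go to r, push YY → (r, b, YYY#)
  ε-move, top Y: go to q, push ε → (q, b, YY#)
  read b, top Y: go to r, push YY → (r, ε, YYY#)
All input consumed; state r ∈ F.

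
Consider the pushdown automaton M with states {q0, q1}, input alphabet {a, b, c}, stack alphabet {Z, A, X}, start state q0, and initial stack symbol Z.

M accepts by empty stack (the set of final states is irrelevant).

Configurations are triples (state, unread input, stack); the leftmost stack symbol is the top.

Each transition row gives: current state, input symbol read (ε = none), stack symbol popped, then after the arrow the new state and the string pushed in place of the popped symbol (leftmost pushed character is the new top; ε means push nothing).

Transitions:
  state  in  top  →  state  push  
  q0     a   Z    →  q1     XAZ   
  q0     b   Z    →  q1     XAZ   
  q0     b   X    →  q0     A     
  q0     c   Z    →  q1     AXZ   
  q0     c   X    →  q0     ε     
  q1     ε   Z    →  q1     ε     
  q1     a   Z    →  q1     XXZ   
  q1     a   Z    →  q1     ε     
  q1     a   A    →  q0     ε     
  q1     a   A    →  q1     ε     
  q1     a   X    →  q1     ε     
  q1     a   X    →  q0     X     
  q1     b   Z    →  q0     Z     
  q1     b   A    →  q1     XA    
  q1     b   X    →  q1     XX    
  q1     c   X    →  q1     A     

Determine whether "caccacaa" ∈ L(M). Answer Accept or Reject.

Accept

One accepting computation: (q0, caccacaa, Z) ⊢ (q1, accacaa, AXZ) ⊢ (q0, ccacaa, XZ) ⊢ (q0, cacaa, Z) ⊢ (q1, acaa, AXZ) ⊢ (q1, caa, XZ) ⊢ (q1, aa, AZ) ⊢ (q1, a, Z) ⊢ (q1, ε, ε)
All input consumed and the stack is empty.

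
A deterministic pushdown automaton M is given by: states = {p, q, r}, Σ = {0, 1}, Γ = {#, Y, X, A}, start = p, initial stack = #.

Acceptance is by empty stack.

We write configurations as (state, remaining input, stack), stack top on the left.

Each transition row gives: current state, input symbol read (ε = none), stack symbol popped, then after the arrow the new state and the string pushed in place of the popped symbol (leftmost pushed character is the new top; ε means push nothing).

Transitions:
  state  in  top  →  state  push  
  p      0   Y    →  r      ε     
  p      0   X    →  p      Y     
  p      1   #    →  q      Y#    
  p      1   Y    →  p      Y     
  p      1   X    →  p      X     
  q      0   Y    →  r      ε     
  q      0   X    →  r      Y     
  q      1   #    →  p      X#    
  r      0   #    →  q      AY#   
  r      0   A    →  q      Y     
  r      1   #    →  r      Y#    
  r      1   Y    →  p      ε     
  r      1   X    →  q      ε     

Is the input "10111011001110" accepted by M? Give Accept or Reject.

Reject

(p, 10111011001110, #)
  read 1, top #: go to q, push Y# → (q, 0111011001110, Y#)
  read 0, top Y: go to r, push ε → (r, 111011001110, #)
  read 1, top #: go to r, push Y# → (r, 11011001110, Y#)
  read 1, top Y: go to p, push ε → (p, 1011001110, #)
  read 1, top #: go to q, push Y# → (q, 011001110, Y#)
  read 0, top Y: go to r, push ε → (r, 11001110, #)
  read 1, top #: go to r, push Y# → (r, 1001110, Y#)
  read 1, top Y: go to p, push ε → (p, 001110, #)
No transition applies at (p, 001110, #); input not fully consumed.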